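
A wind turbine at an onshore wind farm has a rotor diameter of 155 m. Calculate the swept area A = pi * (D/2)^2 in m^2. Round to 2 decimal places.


Compute the rotor radius:
  r = D / 2 = 155 / 2 = 77.5 m
Calculate swept area:
  A = pi * r^2 = pi * 77.5^2
  A = 18869.19 m^2

18869.19


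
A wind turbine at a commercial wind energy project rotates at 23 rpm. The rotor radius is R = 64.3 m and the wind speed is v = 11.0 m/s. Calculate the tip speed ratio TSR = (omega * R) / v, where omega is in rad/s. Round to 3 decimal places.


Convert rotational speed to rad/s:
  omega = 23 * 2 * pi / 60 = 2.4086 rad/s
Compute tip speed:
  v_tip = omega * R = 2.4086 * 64.3 = 154.87 m/s
Tip speed ratio:
  TSR = v_tip / v_wind = 154.87 / 11.0 = 14.079

14.079


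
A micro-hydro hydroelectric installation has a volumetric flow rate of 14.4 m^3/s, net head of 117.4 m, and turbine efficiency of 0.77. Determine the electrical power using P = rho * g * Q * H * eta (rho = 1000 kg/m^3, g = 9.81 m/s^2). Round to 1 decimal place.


Apply the hydropower formula P = rho * g * Q * H * eta
rho * g = 1000 * 9.81 = 9810.0
P = 9810.0 * 14.4 * 117.4 * 0.77
P = 12769983.1 W

12769983.1


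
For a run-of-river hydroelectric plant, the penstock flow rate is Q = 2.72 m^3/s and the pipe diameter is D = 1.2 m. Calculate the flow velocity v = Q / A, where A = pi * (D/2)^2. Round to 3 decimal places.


Compute pipe cross-sectional area:
  A = pi * (D/2)^2 = pi * (1.2/2)^2 = 1.131 m^2
Calculate velocity:
  v = Q / A = 2.72 / 1.131
  v = 2.405 m/s

2.405


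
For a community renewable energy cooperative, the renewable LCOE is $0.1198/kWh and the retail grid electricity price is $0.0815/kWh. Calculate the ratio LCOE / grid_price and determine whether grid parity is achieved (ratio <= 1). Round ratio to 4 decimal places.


Compare LCOE to grid price:
  LCOE = $0.1198/kWh, Grid price = $0.0815/kWh
  Ratio = LCOE / grid_price = 0.1198 / 0.0815 = 1.4699
  Grid parity achieved (ratio <= 1)? no

1.4699


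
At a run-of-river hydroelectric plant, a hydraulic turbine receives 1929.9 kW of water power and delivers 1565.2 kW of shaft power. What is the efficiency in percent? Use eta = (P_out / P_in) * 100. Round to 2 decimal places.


Turbine efficiency = (output power / input power) * 100
eta = (1565.2 / 1929.9) * 100
eta = 81.10%

81.10


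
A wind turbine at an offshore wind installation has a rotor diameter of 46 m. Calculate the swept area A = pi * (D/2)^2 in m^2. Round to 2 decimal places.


Compute the rotor radius:
  r = D / 2 = 46 / 2 = 23.0 m
Calculate swept area:
  A = pi * r^2 = pi * 23.0^2
  A = 1661.90 m^2

1661.90


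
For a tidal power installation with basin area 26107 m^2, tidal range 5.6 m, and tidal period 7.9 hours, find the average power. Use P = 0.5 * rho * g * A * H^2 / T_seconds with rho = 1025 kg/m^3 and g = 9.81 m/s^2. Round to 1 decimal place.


Convert period to seconds: T = 7.9 * 3600 = 28440.0 s
H^2 = 5.6^2 = 31.36
P = 0.5 * rho * g * A * H^2 / T
P = 0.5 * 1025 * 9.81 * 26107 * 31.36 / 28440.0
P = 144732.6 W

144732.6


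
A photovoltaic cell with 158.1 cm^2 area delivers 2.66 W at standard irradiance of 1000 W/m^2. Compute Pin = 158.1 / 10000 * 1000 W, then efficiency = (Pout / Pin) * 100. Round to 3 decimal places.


First compute the input power:
  Pin = area_cm2 / 10000 * G = 158.1 / 10000 * 1000 = 15.81 W
Then compute efficiency:
  Efficiency = (Pout / Pin) * 100 = (2.66 / 15.81) * 100
  Efficiency = 16.825%

16.825


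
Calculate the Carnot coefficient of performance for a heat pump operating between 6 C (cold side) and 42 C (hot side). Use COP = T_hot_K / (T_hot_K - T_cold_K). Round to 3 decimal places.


Convert to Kelvin:
  T_hot = 42 + 273.15 = 315.15 K
  T_cold = 6 + 273.15 = 279.15 K
Apply Carnot COP formula:
  COP = T_hot_K / (T_hot_K - T_cold_K) = 315.15 / 36.0
  COP = 8.754

8.754


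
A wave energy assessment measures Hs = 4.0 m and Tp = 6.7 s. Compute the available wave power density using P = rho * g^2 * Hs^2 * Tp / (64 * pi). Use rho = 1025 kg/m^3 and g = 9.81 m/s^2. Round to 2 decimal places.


Apply wave power formula:
  g^2 = 9.81^2 = 96.2361
  Hs^2 = 4.0^2 = 16.0
  Numerator = rho * g^2 * Hs^2 * Tp = 1025 * 96.2361 * 16.0 * 6.7 = 10574422.67
  Denominator = 64 * pi = 201.0619
  P = 10574422.67 / 201.0619 = 52592.86 W/m

52592.86


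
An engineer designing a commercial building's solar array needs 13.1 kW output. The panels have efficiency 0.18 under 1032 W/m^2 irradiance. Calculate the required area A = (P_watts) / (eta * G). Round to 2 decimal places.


Convert target power to watts: P = 13.1 * 1000 = 13100.0 W
Compute denominator: eta * G = 0.18 * 1032 = 185.76
Required area A = P / (eta * G) = 13100.0 / 185.76
A = 70.52 m^2

70.52


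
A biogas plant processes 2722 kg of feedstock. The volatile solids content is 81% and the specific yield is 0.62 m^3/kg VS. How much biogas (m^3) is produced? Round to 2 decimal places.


Compute volatile solids:
  VS = mass * VS_fraction = 2722 * 0.81 = 2204.82 kg
Calculate biogas volume:
  Biogas = VS * specific_yield = 2204.82 * 0.62
  Biogas = 1366.99 m^3

1366.99


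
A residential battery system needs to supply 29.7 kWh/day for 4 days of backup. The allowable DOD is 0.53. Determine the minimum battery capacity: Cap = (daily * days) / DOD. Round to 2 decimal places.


Total energy needed = daily * days = 29.7 * 4 = 118.8 kWh
Account for depth of discharge:
  Cap = total_energy / DOD = 118.8 / 0.53
  Cap = 224.15 kWh

224.15


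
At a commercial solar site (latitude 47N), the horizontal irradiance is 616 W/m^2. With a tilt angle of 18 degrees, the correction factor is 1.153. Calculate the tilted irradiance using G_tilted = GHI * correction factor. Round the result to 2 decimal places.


Identify the given values:
  GHI = 616 W/m^2, tilt correction factor = 1.153
Apply the formula G_tilted = GHI * factor:
  G_tilted = 616 * 1.153
  G_tilted = 710.25 W/m^2

710.25


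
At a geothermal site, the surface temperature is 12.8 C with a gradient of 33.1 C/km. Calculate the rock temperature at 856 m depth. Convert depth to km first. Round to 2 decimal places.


Convert depth to km: 856 / 1000 = 0.856 km
Temperature increase = gradient * depth_km = 33.1 * 0.856 = 28.33 C
Temperature at depth = T_surface + delta_T = 12.8 + 28.33
T = 41.13 C

41.13


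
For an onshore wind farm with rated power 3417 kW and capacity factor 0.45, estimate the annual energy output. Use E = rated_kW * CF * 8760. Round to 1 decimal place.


Annual energy = rated_kW * capacity_factor * hours_per_year
Given: P_rated = 3417 kW, CF = 0.45, hours = 8760
E = 3417 * 0.45 * 8760
E = 13469814.0 kWh

13469814.0


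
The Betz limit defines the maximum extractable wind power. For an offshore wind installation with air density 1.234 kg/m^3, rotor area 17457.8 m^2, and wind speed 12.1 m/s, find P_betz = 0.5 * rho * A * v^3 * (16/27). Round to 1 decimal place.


The Betz coefficient Cp_max = 16/27 = 0.5926
v^3 = 12.1^3 = 1771.561
P_betz = 0.5 * rho * A * v^3 * Cp_max
P_betz = 0.5 * 1.234 * 17457.8 * 1771.561 * 0.5926
P_betz = 11308031.4 W

11308031.4


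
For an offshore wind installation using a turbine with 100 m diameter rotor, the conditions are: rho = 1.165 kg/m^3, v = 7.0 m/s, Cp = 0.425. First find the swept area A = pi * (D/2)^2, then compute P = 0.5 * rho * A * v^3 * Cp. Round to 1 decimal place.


Step 1 -- Compute swept area:
  A = pi * (D/2)^2 = pi * (100/2)^2 = 7853.98 m^2
Step 2 -- Apply wind power equation:
  P = 0.5 * rho * A * v^3 * Cp
  v^3 = 7.0^3 = 343.0
  P = 0.5 * 1.165 * 7853.98 * 343.0 * 0.425
  P = 666912.5 W

666912.5


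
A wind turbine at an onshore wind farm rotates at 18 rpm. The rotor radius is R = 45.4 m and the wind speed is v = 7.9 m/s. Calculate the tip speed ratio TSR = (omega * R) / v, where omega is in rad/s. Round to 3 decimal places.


Convert rotational speed to rad/s:
  omega = 18 * 2 * pi / 60 = 1.885 rad/s
Compute tip speed:
  v_tip = omega * R = 1.885 * 45.4 = 85.577 m/s
Tip speed ratio:
  TSR = v_tip / v_wind = 85.577 / 7.9 = 10.833

10.833


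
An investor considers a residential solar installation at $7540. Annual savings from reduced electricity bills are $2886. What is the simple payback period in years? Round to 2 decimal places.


Simple payback period = initial cost / annual savings
Payback = 7540 / 2886
Payback = 2.61 years

2.61


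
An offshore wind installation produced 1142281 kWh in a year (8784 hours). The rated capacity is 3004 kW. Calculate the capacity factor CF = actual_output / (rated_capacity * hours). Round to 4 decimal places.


Capacity factor = actual output / maximum possible output
Maximum possible = rated * hours = 3004 * 8784 = 26387136 kWh
CF = 1142281 / 26387136
CF = 0.0433

0.0433


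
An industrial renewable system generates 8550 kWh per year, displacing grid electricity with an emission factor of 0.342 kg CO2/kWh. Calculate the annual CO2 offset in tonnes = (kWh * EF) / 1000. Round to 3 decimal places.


CO2 offset in kg = generation * emission_factor
CO2 offset = 8550 * 0.342 = 2924.1 kg
Convert to tonnes:
  CO2 offset = 2924.1 / 1000 = 2.924 tonnes

2.924


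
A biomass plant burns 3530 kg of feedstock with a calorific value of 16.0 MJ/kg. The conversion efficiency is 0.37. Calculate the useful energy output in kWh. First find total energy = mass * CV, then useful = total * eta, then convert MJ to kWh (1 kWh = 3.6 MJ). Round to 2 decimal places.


Total energy = mass * CV = 3530 * 16.0 = 56480.0 MJ
Useful energy = total * eta = 56480.0 * 0.37 = 20897.6 MJ
Convert to kWh: 20897.6 / 3.6
Useful energy = 5804.89 kWh

5804.89


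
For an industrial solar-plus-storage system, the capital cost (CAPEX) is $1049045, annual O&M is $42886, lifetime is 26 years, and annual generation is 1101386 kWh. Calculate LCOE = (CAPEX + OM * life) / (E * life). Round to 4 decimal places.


Total cost = CAPEX + OM * lifetime = 1049045 + 42886 * 26 = 1049045 + 1115036 = 2164081
Total generation = annual * lifetime = 1101386 * 26 = 28636036 kWh
LCOE = 2164081 / 28636036
LCOE = 0.0756 $/kWh

0.0756


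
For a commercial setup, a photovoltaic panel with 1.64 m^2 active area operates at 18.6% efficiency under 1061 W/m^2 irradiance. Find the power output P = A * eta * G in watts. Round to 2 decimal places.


Use the solar power formula P = A * eta * G.
Given: A = 1.64 m^2, eta = 0.186, G = 1061 W/m^2
P = 1.64 * 0.186 * 1061
P = 323.65 W

323.65


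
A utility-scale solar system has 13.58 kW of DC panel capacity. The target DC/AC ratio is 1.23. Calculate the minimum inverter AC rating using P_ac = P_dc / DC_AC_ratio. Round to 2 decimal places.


The inverter AC capacity is determined by the DC/AC ratio.
Given: P_dc = 13.58 kW, DC/AC ratio = 1.23
P_ac = P_dc / ratio = 13.58 / 1.23
P_ac = 11.04 kW

11.04


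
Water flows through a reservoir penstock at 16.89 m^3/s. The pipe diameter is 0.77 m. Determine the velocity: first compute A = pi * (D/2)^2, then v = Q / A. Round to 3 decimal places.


Compute pipe cross-sectional area:
  A = pi * (D/2)^2 = pi * (0.77/2)^2 = 0.4657 m^2
Calculate velocity:
  v = Q / A = 16.89 / 0.4657
  v = 36.271 m/s

36.271


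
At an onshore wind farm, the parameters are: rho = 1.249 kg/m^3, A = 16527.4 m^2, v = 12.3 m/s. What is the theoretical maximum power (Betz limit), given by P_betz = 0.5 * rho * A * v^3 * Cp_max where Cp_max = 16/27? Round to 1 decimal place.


The Betz coefficient Cp_max = 16/27 = 0.5926
v^3 = 12.3^3 = 1860.867
P_betz = 0.5 * rho * A * v^3 * Cp_max
P_betz = 0.5 * 1.249 * 16527.4 * 1860.867 * 0.5926
P_betz = 11381736.7 W

11381736.7


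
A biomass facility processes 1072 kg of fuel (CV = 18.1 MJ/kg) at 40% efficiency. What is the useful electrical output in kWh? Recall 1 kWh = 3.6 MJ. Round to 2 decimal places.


Total energy = mass * CV = 1072 * 18.1 = 19403.2 MJ
Useful energy = total * eta = 19403.2 * 0.4 = 7761.28 MJ
Convert to kWh: 7761.28 / 3.6
Useful energy = 2155.91 kWh

2155.91


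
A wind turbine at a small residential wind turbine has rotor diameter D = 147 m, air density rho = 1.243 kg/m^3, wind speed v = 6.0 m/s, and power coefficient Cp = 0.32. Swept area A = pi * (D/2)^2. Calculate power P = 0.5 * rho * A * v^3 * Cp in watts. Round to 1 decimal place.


Step 1 -- Compute swept area:
  A = pi * (D/2)^2 = pi * (147/2)^2 = 16971.67 m^2
Step 2 -- Apply wind power equation:
  P = 0.5 * rho * A * v^3 * Cp
  v^3 = 6.0^3 = 216.0
  P = 0.5 * 1.243 * 16971.67 * 216.0 * 0.32
  P = 729070.3 W

729070.3


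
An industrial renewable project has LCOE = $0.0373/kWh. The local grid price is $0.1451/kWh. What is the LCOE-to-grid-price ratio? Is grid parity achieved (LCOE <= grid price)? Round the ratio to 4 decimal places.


Compare LCOE to grid price:
  LCOE = $0.0373/kWh, Grid price = $0.1451/kWh
  Ratio = LCOE / grid_price = 0.0373 / 0.1451 = 0.2571
  Grid parity achieved (ratio <= 1)? yes

0.2571


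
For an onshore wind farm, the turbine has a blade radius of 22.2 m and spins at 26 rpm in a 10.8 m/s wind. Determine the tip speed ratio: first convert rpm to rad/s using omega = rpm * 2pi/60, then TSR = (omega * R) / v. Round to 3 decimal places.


Convert rotational speed to rad/s:
  omega = 26 * 2 * pi / 60 = 2.7227 rad/s
Compute tip speed:
  v_tip = omega * R = 2.7227 * 22.2 = 60.444 m/s
Tip speed ratio:
  TSR = v_tip / v_wind = 60.444 / 10.8 = 5.597

5.597


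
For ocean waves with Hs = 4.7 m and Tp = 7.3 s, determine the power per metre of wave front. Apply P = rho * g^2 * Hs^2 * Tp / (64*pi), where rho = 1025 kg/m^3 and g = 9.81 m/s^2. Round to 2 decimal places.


Apply wave power formula:
  g^2 = 9.81^2 = 96.2361
  Hs^2 = 4.7^2 = 22.09
  Numerator = rho * g^2 * Hs^2 * Tp = 1025 * 96.2361 * 22.09 * 7.3 = 15906713.4
  Denominator = 64 * pi = 201.0619
  P = 15906713.4 / 201.0619 = 79113.50 W/m

79113.50


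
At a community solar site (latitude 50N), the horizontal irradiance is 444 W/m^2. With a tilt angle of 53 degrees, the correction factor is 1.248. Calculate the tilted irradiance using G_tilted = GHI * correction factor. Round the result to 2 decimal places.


Identify the given values:
  GHI = 444 W/m^2, tilt correction factor = 1.248
Apply the formula G_tilted = GHI * factor:
  G_tilted = 444 * 1.248
  G_tilted = 554.11 W/m^2

554.11


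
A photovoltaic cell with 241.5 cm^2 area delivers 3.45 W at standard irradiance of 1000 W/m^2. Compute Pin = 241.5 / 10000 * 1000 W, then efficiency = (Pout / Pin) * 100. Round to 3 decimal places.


First compute the input power:
  Pin = area_cm2 / 10000 * G = 241.5 / 10000 * 1000 = 24.15 W
Then compute efficiency:
  Efficiency = (Pout / Pin) * 100 = (3.45 / 24.15) * 100
  Efficiency = 14.286%

14.286


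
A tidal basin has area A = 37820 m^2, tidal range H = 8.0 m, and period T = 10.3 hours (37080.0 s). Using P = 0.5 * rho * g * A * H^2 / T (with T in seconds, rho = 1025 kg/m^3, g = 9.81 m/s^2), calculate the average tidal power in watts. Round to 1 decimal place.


Convert period to seconds: T = 10.3 * 3600 = 37080.0 s
H^2 = 8.0^2 = 64.0
P = 0.5 * rho * g * A * H^2 / T
P = 0.5 * 1025 * 9.81 * 37820 * 64.0 / 37080.0
P = 328189.5 W

328189.5


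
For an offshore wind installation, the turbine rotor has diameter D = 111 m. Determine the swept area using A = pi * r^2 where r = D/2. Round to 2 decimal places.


Compute the rotor radius:
  r = D / 2 = 111 / 2 = 55.5 m
Calculate swept area:
  A = pi * r^2 = pi * 55.5^2
  A = 9676.89 m^2

9676.89


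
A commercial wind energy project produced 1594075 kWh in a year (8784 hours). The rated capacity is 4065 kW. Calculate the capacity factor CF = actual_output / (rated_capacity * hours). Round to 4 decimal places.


Capacity factor = actual output / maximum possible output
Maximum possible = rated * hours = 4065 * 8784 = 35706960 kWh
CF = 1594075 / 35706960
CF = 0.0446

0.0446


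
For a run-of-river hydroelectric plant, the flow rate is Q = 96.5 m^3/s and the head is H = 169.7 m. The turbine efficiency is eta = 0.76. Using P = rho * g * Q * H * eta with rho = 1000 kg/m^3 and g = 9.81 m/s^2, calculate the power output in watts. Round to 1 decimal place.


Apply the hydropower formula P = rho * g * Q * H * eta
rho * g = 1000 * 9.81 = 9810.0
P = 9810.0 * 96.5 * 169.7 * 0.76
P = 122093278.4 W

122093278.4


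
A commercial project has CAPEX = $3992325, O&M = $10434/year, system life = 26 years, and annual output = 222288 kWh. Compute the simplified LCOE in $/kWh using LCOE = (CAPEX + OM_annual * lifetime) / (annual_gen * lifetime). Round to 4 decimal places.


Total cost = CAPEX + OM * lifetime = 3992325 + 10434 * 26 = 3992325 + 271284 = 4263609
Total generation = annual * lifetime = 222288 * 26 = 5779488 kWh
LCOE = 4263609 / 5779488
LCOE = 0.7377 $/kWh

0.7377


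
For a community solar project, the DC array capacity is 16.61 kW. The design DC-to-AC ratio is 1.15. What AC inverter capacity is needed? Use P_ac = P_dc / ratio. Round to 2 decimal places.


The inverter AC capacity is determined by the DC/AC ratio.
Given: P_dc = 16.61 kW, DC/AC ratio = 1.15
P_ac = P_dc / ratio = 16.61 / 1.15
P_ac = 14.44 kW

14.44


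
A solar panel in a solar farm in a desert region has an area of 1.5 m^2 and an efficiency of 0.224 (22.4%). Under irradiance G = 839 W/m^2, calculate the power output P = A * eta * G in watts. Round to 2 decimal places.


Use the solar power formula P = A * eta * G.
Given: A = 1.5 m^2, eta = 0.224, G = 839 W/m^2
P = 1.5 * 0.224 * 839
P = 281.90 W

281.90


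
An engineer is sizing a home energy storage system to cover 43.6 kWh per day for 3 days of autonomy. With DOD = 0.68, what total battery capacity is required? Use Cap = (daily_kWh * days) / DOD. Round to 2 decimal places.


Total energy needed = daily * days = 43.6 * 3 = 130.8 kWh
Account for depth of discharge:
  Cap = total_energy / DOD = 130.8 / 0.68
  Cap = 192.35 kWh

192.35


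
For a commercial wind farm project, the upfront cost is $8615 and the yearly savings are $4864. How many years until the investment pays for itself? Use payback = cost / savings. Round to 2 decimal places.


Simple payback period = initial cost / annual savings
Payback = 8615 / 4864
Payback = 1.77 years

1.77


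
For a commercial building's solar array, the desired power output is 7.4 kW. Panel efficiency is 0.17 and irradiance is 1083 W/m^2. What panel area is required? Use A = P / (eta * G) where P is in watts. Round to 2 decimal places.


Convert target power to watts: P = 7.4 * 1000 = 7400.0 W
Compute denominator: eta * G = 0.17 * 1083 = 184.11
Required area A = P / (eta * G) = 7400.0 / 184.11
A = 40.19 m^2

40.19


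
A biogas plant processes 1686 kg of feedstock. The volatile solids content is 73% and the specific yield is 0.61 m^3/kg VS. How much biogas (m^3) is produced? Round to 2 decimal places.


Compute volatile solids:
  VS = mass * VS_fraction = 1686 * 0.73 = 1230.78 kg
Calculate biogas volume:
  Biogas = VS * specific_yield = 1230.78 * 0.61
  Biogas = 750.78 m^3

750.78


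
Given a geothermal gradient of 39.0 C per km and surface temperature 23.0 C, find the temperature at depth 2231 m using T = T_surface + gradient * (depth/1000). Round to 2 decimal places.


Convert depth to km: 2231 / 1000 = 2.231 km
Temperature increase = gradient * depth_km = 39.0 * 2.231 = 87.01 C
Temperature at depth = T_surface + delta_T = 23.0 + 87.01
T = 110.01 C

110.01


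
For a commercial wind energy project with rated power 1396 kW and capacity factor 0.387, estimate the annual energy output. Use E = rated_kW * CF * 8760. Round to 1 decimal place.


Annual energy = rated_kW * capacity_factor * hours_per_year
Given: P_rated = 1396 kW, CF = 0.387, hours = 8760
E = 1396 * 0.387 * 8760
E = 4732607.5 kWh

4732607.5


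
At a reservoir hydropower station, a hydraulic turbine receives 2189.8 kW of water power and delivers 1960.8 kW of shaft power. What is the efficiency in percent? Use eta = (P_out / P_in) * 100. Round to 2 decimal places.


Turbine efficiency = (output power / input power) * 100
eta = (1960.8 / 2189.8) * 100
eta = 89.54%

89.54


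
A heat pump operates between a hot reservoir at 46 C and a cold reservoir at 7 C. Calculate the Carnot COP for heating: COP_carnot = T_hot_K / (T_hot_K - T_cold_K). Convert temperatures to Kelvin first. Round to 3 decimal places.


Convert to Kelvin:
  T_hot = 46 + 273.15 = 319.15 K
  T_cold = 7 + 273.15 = 280.15 K
Apply Carnot COP formula:
  COP = T_hot_K / (T_hot_K - T_cold_K) = 319.15 / 39.0
  COP = 8.183

8.183


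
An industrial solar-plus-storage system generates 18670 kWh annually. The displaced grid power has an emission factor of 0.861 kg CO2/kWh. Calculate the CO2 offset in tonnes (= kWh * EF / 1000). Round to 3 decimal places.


CO2 offset in kg = generation * emission_factor
CO2 offset = 18670 * 0.861 = 16074.87 kg
Convert to tonnes:
  CO2 offset = 16074.87 / 1000 = 16.075 tonnes

16.075


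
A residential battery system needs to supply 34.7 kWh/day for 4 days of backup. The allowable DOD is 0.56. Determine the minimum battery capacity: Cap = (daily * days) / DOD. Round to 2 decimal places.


Total energy needed = daily * days = 34.7 * 4 = 138.8 kWh
Account for depth of discharge:
  Cap = total_energy / DOD = 138.8 / 0.56
  Cap = 247.86 kWh

247.86


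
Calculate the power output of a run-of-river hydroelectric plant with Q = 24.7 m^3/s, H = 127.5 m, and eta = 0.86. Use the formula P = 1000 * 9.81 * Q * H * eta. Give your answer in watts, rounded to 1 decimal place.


Apply the hydropower formula P = rho * g * Q * H * eta
rho * g = 1000 * 9.81 = 9810.0
P = 9810.0 * 24.7 * 127.5 * 0.86
P = 26568962.6 W

26568962.6


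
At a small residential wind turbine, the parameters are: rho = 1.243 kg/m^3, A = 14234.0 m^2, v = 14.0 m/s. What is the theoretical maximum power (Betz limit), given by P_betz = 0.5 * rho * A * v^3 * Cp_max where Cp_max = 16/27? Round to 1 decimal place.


The Betz coefficient Cp_max = 16/27 = 0.5926
v^3 = 14.0^3 = 2744.0
P_betz = 0.5 * rho * A * v^3 * Cp_max
P_betz = 0.5 * 1.243 * 14234.0 * 2744.0 * 0.5926
P_betz = 14384952.1 W

14384952.1


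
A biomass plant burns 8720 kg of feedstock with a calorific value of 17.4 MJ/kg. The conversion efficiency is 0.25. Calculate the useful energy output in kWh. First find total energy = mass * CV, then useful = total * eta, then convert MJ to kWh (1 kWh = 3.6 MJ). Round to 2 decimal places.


Total energy = mass * CV = 8720 * 17.4 = 151728.0 MJ
Useful energy = total * eta = 151728.0 * 0.25 = 37932.0 MJ
Convert to kWh: 37932.0 / 3.6
Useful energy = 10536.67 kWh

10536.67


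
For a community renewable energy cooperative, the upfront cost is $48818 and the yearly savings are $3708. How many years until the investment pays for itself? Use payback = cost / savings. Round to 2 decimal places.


Simple payback period = initial cost / annual savings
Payback = 48818 / 3708
Payback = 13.17 years

13.17


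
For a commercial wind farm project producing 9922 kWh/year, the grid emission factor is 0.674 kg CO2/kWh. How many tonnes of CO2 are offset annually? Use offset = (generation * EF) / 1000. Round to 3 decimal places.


CO2 offset in kg = generation * emission_factor
CO2 offset = 9922 * 0.674 = 6687.43 kg
Convert to tonnes:
  CO2 offset = 6687.43 / 1000 = 6.687 tonnes

6.687


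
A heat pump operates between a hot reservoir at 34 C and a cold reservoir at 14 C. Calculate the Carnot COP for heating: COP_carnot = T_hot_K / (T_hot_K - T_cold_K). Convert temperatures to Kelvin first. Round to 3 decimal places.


Convert to Kelvin:
  T_hot = 34 + 273.15 = 307.15 K
  T_cold = 14 + 273.15 = 287.15 K
Apply Carnot COP formula:
  COP = T_hot_K / (T_hot_K - T_cold_K) = 307.15 / 20.0
  COP = 15.358

15.358


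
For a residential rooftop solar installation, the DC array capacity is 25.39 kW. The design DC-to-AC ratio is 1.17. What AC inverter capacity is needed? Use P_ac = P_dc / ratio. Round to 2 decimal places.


The inverter AC capacity is determined by the DC/AC ratio.
Given: P_dc = 25.39 kW, DC/AC ratio = 1.17
P_ac = P_dc / ratio = 25.39 / 1.17
P_ac = 21.70 kW

21.70


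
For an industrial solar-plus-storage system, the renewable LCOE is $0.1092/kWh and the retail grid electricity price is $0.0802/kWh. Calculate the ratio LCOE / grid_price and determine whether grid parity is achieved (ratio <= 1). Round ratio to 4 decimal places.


Compare LCOE to grid price:
  LCOE = $0.1092/kWh, Grid price = $0.0802/kWh
  Ratio = LCOE / grid_price = 0.1092 / 0.0802 = 1.3616
  Grid parity achieved (ratio <= 1)? no

1.3616


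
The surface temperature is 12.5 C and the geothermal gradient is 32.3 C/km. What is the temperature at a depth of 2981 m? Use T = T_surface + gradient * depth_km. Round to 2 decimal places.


Convert depth to km: 2981 / 1000 = 2.981 km
Temperature increase = gradient * depth_km = 32.3 * 2.981 = 96.29 C
Temperature at depth = T_surface + delta_T = 12.5 + 96.29
T = 108.79 C

108.79


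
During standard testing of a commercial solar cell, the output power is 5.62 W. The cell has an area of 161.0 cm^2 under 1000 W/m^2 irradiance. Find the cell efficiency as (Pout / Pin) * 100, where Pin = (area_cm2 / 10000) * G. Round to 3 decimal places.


First compute the input power:
  Pin = area_cm2 / 10000 * G = 161.0 / 10000 * 1000 = 16.1 W
Then compute efficiency:
  Efficiency = (Pout / Pin) * 100 = (5.62 / 16.1) * 100
  Efficiency = 34.907%

34.907


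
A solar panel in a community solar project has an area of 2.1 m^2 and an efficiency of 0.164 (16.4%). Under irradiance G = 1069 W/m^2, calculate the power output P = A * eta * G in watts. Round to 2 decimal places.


Use the solar power formula P = A * eta * G.
Given: A = 2.1 m^2, eta = 0.164, G = 1069 W/m^2
P = 2.1 * 0.164 * 1069
P = 368.16 W

368.16


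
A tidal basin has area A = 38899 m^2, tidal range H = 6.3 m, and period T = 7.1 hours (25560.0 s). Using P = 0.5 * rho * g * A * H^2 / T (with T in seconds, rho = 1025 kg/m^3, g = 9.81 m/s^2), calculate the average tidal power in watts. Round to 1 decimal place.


Convert period to seconds: T = 7.1 * 3600 = 25560.0 s
H^2 = 6.3^2 = 39.69
P = 0.5 * rho * g * A * H^2 / T
P = 0.5 * 1025 * 9.81 * 38899 * 39.69 / 25560.0
P = 303683.8 W

303683.8


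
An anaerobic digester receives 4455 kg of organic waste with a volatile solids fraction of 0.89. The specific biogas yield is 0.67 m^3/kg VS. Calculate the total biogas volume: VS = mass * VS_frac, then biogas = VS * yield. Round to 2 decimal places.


Compute volatile solids:
  VS = mass * VS_fraction = 4455 * 0.89 = 3964.95 kg
Calculate biogas volume:
  Biogas = VS * specific_yield = 3964.95 * 0.67
  Biogas = 2656.52 m^3

2656.52


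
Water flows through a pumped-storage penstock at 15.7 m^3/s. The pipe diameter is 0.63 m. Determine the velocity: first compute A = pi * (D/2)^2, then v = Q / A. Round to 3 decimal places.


Compute pipe cross-sectional area:
  A = pi * (D/2)^2 = pi * (0.63/2)^2 = 0.3117 m^2
Calculate velocity:
  v = Q / A = 15.7 / 0.3117
  v = 50.365 m/s

50.365


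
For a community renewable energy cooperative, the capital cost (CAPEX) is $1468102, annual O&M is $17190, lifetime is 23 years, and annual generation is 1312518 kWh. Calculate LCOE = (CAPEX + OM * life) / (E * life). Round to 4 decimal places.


Total cost = CAPEX + OM * lifetime = 1468102 + 17190 * 23 = 1468102 + 395370 = 1863472
Total generation = annual * lifetime = 1312518 * 23 = 30187914 kWh
LCOE = 1863472 / 30187914
LCOE = 0.0617 $/kWh

0.0617


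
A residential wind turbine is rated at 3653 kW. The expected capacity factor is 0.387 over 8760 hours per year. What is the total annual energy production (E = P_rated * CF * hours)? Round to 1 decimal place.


Annual energy = rated_kW * capacity_factor * hours_per_year
Given: P_rated = 3653 kW, CF = 0.387, hours = 8760
E = 3653 * 0.387 * 8760
E = 12384108.4 kWh

12384108.4


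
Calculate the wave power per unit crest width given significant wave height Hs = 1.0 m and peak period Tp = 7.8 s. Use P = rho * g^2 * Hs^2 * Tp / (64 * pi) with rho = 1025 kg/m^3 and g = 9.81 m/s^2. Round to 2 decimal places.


Apply wave power formula:
  g^2 = 9.81^2 = 96.2361
  Hs^2 = 1.0^2 = 1.0
  Numerator = rho * g^2 * Hs^2 * Tp = 1025 * 96.2361 * 1.0 * 7.8 = 769407.62
  Denominator = 64 * pi = 201.0619
  P = 769407.62 / 201.0619 = 3826.72 W/m

3826.72


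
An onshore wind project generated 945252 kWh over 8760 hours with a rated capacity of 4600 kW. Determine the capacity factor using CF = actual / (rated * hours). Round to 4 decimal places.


Capacity factor = actual output / maximum possible output
Maximum possible = rated * hours = 4600 * 8760 = 40296000 kWh
CF = 945252 / 40296000
CF = 0.0235

0.0235


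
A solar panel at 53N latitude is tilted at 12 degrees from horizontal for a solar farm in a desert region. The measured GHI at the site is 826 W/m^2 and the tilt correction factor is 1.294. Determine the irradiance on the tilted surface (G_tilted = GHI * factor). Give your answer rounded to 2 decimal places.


Identify the given values:
  GHI = 826 W/m^2, tilt correction factor = 1.294
Apply the formula G_tilted = GHI * factor:
  G_tilted = 826 * 1.294
  G_tilted = 1068.84 W/m^2

1068.84


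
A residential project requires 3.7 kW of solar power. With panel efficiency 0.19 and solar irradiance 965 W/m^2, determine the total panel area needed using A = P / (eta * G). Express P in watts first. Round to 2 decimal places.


Convert target power to watts: P = 3.7 * 1000 = 3700.0 W
Compute denominator: eta * G = 0.19 * 965 = 183.35
Required area A = P / (eta * G) = 3700.0 / 183.35
A = 20.18 m^2

20.18


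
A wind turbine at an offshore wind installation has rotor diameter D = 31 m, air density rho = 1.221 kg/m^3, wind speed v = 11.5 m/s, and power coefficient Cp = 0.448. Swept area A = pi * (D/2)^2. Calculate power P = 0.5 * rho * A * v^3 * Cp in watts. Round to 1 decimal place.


Step 1 -- Compute swept area:
  A = pi * (D/2)^2 = pi * (31/2)^2 = 754.77 m^2
Step 2 -- Apply wind power equation:
  P = 0.5 * rho * A * v^3 * Cp
  v^3 = 11.5^3 = 1520.875
  P = 0.5 * 1.221 * 754.77 * 1520.875 * 0.448
  P = 313957.2 W

313957.2


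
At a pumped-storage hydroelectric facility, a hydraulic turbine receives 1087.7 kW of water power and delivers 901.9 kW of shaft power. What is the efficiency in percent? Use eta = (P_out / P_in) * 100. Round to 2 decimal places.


Turbine efficiency = (output power / input power) * 100
eta = (901.9 / 1087.7) * 100
eta = 82.92%

82.92


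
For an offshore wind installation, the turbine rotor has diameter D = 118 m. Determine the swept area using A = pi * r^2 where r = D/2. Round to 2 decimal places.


Compute the rotor radius:
  r = D / 2 = 118 / 2 = 59.0 m
Calculate swept area:
  A = pi * r^2 = pi * 59.0^2
  A = 10935.88 m^2

10935.88


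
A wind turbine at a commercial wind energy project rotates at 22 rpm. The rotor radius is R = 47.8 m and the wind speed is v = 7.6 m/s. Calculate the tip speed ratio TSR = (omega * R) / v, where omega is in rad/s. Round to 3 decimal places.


Convert rotational speed to rad/s:
  omega = 22 * 2 * pi / 60 = 2.3038 rad/s
Compute tip speed:
  v_tip = omega * R = 2.3038 * 47.8 = 110.123 m/s
Tip speed ratio:
  TSR = v_tip / v_wind = 110.123 / 7.6 = 14.490

14.490


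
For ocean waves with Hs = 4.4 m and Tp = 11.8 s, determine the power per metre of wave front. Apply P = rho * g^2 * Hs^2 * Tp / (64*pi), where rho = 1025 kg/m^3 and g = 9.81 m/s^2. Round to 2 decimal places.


Apply wave power formula:
  g^2 = 9.81^2 = 96.2361
  Hs^2 = 4.4^2 = 19.36
  Numerator = rho * g^2 * Hs^2 * Tp = 1025 * 96.2361 * 19.36 * 11.8 = 22534568.19
  Denominator = 64 * pi = 201.0619
  P = 22534568.19 / 201.0619 = 112077.75 W/m

112077.75


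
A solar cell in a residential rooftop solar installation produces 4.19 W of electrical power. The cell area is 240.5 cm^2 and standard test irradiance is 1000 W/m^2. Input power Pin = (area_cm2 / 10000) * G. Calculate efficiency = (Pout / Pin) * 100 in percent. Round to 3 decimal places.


First compute the input power:
  Pin = area_cm2 / 10000 * G = 240.5 / 10000 * 1000 = 24.05 W
Then compute efficiency:
  Efficiency = (Pout / Pin) * 100 = (4.19 / 24.05) * 100
  Efficiency = 17.422%

17.422


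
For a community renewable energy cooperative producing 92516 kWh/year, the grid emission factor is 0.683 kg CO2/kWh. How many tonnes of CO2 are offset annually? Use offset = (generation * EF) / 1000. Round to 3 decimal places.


CO2 offset in kg = generation * emission_factor
CO2 offset = 92516 * 0.683 = 63188.43 kg
Convert to tonnes:
  CO2 offset = 63188.43 / 1000 = 63.188 tonnes

63.188


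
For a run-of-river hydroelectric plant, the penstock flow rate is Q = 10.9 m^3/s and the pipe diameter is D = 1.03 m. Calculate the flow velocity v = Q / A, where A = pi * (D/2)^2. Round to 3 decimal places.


Compute pipe cross-sectional area:
  A = pi * (D/2)^2 = pi * (1.03/2)^2 = 0.8332 m^2
Calculate velocity:
  v = Q / A = 10.9 / 0.8332
  v = 13.082 m/s

13.082


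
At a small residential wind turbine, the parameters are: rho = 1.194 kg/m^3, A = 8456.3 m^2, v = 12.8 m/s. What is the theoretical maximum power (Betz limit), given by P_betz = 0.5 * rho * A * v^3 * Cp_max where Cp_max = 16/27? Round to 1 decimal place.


The Betz coefficient Cp_max = 16/27 = 0.5926
v^3 = 12.8^3 = 2097.152
P_betz = 0.5 * rho * A * v^3 * Cp_max
P_betz = 0.5 * 1.194 * 8456.3 * 2097.152 * 0.5926
P_betz = 6273946.9 W

6273946.9


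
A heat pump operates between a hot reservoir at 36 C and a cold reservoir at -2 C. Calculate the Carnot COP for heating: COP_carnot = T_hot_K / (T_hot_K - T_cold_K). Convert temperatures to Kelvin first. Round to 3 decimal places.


Convert to Kelvin:
  T_hot = 36 + 273.15 = 309.15 K
  T_cold = -2 + 273.15 = 271.15 K
Apply Carnot COP formula:
  COP = T_hot_K / (T_hot_K - T_cold_K) = 309.15 / 38.0
  COP = 8.136

8.136


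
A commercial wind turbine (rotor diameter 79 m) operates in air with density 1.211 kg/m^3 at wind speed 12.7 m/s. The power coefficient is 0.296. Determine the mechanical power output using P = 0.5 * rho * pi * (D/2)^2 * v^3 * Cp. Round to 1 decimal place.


Step 1 -- Compute swept area:
  A = pi * (D/2)^2 = pi * (79/2)^2 = 4901.67 m^2
Step 2 -- Apply wind power equation:
  P = 0.5 * rho * A * v^3 * Cp
  v^3 = 12.7^3 = 2048.383
  P = 0.5 * 1.211 * 4901.67 * 2048.383 * 0.296
  P = 1799538.3 W

1799538.3


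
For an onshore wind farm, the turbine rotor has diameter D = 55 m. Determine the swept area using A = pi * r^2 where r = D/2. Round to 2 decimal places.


Compute the rotor radius:
  r = D / 2 = 55 / 2 = 27.5 m
Calculate swept area:
  A = pi * r^2 = pi * 27.5^2
  A = 2375.83 m^2

2375.83


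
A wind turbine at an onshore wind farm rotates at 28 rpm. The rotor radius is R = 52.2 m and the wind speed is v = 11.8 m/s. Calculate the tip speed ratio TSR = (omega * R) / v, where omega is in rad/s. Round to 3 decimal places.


Convert rotational speed to rad/s:
  omega = 28 * 2 * pi / 60 = 2.9322 rad/s
Compute tip speed:
  v_tip = omega * R = 2.9322 * 52.2 = 153.058 m/s
Tip speed ratio:
  TSR = v_tip / v_wind = 153.058 / 11.8 = 12.971

12.971


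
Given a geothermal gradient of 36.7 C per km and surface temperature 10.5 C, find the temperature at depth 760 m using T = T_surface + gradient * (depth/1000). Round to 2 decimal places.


Convert depth to km: 760 / 1000 = 0.76 km
Temperature increase = gradient * depth_km = 36.7 * 0.76 = 27.89 C
Temperature at depth = T_surface + delta_T = 10.5 + 27.89
T = 38.39 C

38.39


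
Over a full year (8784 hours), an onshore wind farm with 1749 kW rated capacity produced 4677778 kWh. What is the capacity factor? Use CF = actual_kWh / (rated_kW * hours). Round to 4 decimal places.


Capacity factor = actual output / maximum possible output
Maximum possible = rated * hours = 1749 * 8784 = 15363216 kWh
CF = 4677778 / 15363216
CF = 0.3045

0.3045


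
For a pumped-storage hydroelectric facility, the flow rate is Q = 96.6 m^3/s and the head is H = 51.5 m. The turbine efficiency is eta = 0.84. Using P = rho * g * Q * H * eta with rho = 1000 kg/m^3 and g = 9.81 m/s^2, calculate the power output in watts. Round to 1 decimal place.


Apply the hydropower formula P = rho * g * Q * H * eta
rho * g = 1000 * 9.81 = 9810.0
P = 9810.0 * 96.6 * 51.5 * 0.84
P = 40995166.0 W

40995166.0


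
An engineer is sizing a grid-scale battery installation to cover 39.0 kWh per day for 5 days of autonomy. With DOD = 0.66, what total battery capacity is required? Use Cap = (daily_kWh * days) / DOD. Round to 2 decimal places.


Total energy needed = daily * days = 39.0 * 5 = 195.0 kWh
Account for depth of discharge:
  Cap = total_energy / DOD = 195.0 / 0.66
  Cap = 295.45 kWh

295.45


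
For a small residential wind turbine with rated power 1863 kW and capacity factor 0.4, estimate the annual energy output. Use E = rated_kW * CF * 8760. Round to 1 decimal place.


Annual energy = rated_kW * capacity_factor * hours_per_year
Given: P_rated = 1863 kW, CF = 0.4, hours = 8760
E = 1863 * 0.4 * 8760
E = 6527952.0 kWh

6527952.0


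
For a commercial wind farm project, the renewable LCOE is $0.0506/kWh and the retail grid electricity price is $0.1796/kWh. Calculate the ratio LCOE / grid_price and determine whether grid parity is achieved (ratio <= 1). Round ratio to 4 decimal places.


Compare LCOE to grid price:
  LCOE = $0.0506/kWh, Grid price = $0.1796/kWh
  Ratio = LCOE / grid_price = 0.0506 / 0.1796 = 0.2817
  Grid parity achieved (ratio <= 1)? yes

0.2817


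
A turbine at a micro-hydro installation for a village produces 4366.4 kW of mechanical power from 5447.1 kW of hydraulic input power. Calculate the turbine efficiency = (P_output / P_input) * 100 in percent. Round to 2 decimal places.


Turbine efficiency = (output power / input power) * 100
eta = (4366.4 / 5447.1) * 100
eta = 80.16%

80.16


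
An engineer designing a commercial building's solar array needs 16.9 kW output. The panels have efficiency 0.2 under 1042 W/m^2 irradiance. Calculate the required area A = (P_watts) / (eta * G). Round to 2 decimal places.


Convert target power to watts: P = 16.9 * 1000 = 16900.0 W
Compute denominator: eta * G = 0.2 * 1042 = 208.4
Required area A = P / (eta * G) = 16900.0 / 208.4
A = 81.09 m^2

81.09


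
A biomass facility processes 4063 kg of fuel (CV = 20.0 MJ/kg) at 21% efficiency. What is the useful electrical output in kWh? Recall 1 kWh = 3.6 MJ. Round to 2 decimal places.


Total energy = mass * CV = 4063 * 20.0 = 81260.0 MJ
Useful energy = total * eta = 81260.0 * 0.21 = 17064.6 MJ
Convert to kWh: 17064.6 / 3.6
Useful energy = 4740.17 kWh

4740.17


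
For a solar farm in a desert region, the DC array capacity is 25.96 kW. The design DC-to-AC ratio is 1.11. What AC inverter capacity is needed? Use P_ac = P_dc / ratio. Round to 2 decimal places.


The inverter AC capacity is determined by the DC/AC ratio.
Given: P_dc = 25.96 kW, DC/AC ratio = 1.11
P_ac = P_dc / ratio = 25.96 / 1.11
P_ac = 23.39 kW

23.39


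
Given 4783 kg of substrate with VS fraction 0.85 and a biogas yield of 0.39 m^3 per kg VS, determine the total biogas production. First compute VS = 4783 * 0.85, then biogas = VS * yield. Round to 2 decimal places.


Compute volatile solids:
  VS = mass * VS_fraction = 4783 * 0.85 = 4065.55 kg
Calculate biogas volume:
  Biogas = VS * specific_yield = 4065.55 * 0.39
  Biogas = 1585.56 m^3

1585.56


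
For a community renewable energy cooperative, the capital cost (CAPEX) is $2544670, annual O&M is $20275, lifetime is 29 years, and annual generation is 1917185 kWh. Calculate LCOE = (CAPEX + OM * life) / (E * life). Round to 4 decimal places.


Total cost = CAPEX + OM * lifetime = 2544670 + 20275 * 29 = 2544670 + 587975 = 3132645
Total generation = annual * lifetime = 1917185 * 29 = 55598365 kWh
LCOE = 3132645 / 55598365
LCOE = 0.0563 $/kWh

0.0563


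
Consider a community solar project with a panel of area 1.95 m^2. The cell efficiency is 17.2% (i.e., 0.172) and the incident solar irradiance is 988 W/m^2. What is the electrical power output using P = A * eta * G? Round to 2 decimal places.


Use the solar power formula P = A * eta * G.
Given: A = 1.95 m^2, eta = 0.172, G = 988 W/m^2
P = 1.95 * 0.172 * 988
P = 331.38 W

331.38
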